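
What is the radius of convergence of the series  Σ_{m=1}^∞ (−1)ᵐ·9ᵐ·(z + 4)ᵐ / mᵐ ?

R = ∞

Applying the root test, |a_m|^(1/m) = 9/m → 0.
Since the m-th root of |a_m| tends to 0, the series converges for all real z; R = ∞.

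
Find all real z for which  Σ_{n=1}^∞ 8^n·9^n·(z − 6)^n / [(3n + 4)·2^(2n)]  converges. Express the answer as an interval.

By the ratio test, |a_{n+1}/a_n| = [(3n + 4)/(3(n+1) + 4)] · 8·9/4 → 18.
The series converges when 18 · |z − 6| < 1, giving R = 1/18.
When z = 109/18, comparison with the harmonic series Σ 1/n shows the series diverges.
When z = 107/18, an alternating series whose terms decrease to 0 in absolute value, so it converges by the Leibniz criterion.

[107/18, 109/18)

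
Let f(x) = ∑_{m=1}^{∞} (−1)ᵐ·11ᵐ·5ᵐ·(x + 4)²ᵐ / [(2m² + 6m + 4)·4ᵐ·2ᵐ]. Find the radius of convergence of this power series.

Ratio test: |a_{m+1}/a_m| = [(2m² + 6m + 4)/(2(m+1)² + 6(m+1) + 4)] · 11·5/(4·2) → 55/8 as m → ∞.
Writing y = (x + 4)², the series in y has radius 8/55, so |x + 4| < √(8/55) and R = 2√110/55.

R = 2√110/55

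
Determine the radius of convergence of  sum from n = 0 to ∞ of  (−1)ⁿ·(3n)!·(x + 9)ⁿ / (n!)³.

Apply the ratio test: |a_{n+1}| / |a_n| = (3n+1)·(3n+2)·(3n+3)/(n+1)³, which tends to 27 as n → ∞.
Hence the series converges for |x + 9| < 1/(27) = 1/27, so the radius of convergence is 1/27.

R = 1/27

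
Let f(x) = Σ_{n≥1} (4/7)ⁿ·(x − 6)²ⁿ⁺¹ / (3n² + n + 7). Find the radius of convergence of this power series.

R = √7/2

The ratio of consecutive coefficients is [(3n² + n + 7)/(3(n+1)² + (n+1) + 7)] · 4/7 → 4/7.
Since the exponent of (x − 6) increases by 2 each term, convergence requires |x − 6|² < 7/4, hence R = √7/2.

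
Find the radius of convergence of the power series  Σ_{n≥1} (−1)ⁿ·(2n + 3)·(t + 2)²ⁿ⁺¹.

R = 1

The ratio of consecutive coefficients is (2(n+1) + 3)/(2n + 3) → 1.
Since the exponent of (t + 2) increases by 2 each term, convergence requires |t + 2|² < 1, hence R = 1.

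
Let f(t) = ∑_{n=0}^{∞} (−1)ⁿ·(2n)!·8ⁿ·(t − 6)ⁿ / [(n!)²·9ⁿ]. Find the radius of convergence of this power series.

R = 9/32

Apply the ratio test: |a_{n+1}| / |a_n| = (2n+1)·(2n+2)/(n+1)² · 8/9, which tends to 32/9 as n → ∞.
Convergence for |t − 6| · 32/9 < 1, i.e. |t − 6| < 9/32. So R = 9/32.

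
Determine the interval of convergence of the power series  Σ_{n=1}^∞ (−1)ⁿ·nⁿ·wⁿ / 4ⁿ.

{0}

Applying the root test, |a_n|^(1/n) = n/4 → ∞.
Since the n-th root of |a_n| is unbounded, the series converges only at w = 0; R = 0.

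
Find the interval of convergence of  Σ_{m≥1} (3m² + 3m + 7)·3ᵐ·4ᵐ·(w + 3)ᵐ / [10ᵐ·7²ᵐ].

By the ratio test, |a_{m+1}/a_m| = [(3(m+1)² + 3(m+1) + 7)/(3m² + 3m + 7)] · 3·4/(10·49) → 6/245.
Hence the series converges for |w + 3| < 1/(6/245) = 245/6, so the radius of convergence is 245/6.
When w = 227/6, the terms have absolute value of order m², which does not tend to 0, so the series diverges by the divergence test.
Endpoint w = -263/6: the m-th term does not approach 0; divergence by the term test.

(-263/6, 227/6)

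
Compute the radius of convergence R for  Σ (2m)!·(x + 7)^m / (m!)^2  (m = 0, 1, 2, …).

The ratio of consecutive coefficients is (2m+1)·(2m+2)/(m+1)² → 4.
Thus R = 1/(4) = 1/4.

R = 1/4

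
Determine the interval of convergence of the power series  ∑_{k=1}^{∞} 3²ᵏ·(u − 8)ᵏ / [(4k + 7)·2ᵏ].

The ratio of consecutive coefficients is [(4k + 7)/(4(k+1) + 7)] · 9/2 → 9/2.
Thus R = 1/(9/2) = 2/9.
At u = 74/9: the terms behave like c/k; limit comparison with the harmonic series gives divergence.
At u = 70/9: the terms alternate in sign and decrease monotonically to 0 in absolute value (size ~ c/k), so the alternating series test gives convergence.

[70/9, 74/9)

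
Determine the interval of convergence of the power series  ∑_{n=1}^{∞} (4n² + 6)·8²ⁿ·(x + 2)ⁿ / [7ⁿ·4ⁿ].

Apply the ratio test: |a_{n+1}| / |a_n| = [(4(n+1)² + 6)/(4n² + 6)] · 64/(7·4), which tends to 16/7 as n → ∞.
Convergence for |x + 2| · 16/7 < 1, i.e. |x + 2| < 7/16. So R = 7/16.
Endpoint x = -25/16: the n-th term does not approach 0; divergence by the term test.
Endpoint x = -39/16: the terms have absolute value of order n², which does not tend to 0, so the series diverges by the divergence test.

(-39/16, -25/16)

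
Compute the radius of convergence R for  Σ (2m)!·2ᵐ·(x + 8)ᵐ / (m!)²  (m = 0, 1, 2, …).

Apply the ratio test: |a_{m+1}| / |a_m| = (2m+1)·(2m+2)/(m+1)² · 2, which tends to 8 as m → ∞.
Thus R = 1/(8) = 1/8.

R = 1/8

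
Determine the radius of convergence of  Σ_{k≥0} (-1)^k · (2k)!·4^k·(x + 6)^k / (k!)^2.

The ratio of consecutive coefficients is (2k+1)·(2k+2)/(k+1)² · 4 → 16.
The series converges when 16 · |x + 6| < 1, giving R = 1/16.

R = 1/16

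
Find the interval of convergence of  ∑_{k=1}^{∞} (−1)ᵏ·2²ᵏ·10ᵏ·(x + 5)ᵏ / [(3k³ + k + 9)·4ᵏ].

[-51/10, -49/10]

Apply the ratio test: |a_{k+1}| / |a_k| = [(3k³ + k + 9)/(3(k+1)³ + (k+1) + 9)] · 4·10/4, which tends to 10 as k → ∞.
The series converges when 10 · |x + 5| < 1, giving R = 1/10.
Check x = -49/10: absolute convergence follows by limit comparison with Σ 1/k³.
Endpoint x = -51/10: the series is dominated by a constant times Σ 1/k³, which converges (p = 3 > 1).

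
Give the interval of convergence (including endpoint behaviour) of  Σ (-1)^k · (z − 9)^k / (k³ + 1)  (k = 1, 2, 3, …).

[8, 10]

The ratio of consecutive coefficients is (k³ + 1)/((k+1)³ + 1) → 1.
Hence R = 1.
At z = 10: the series is dominated by a constant times Σ 1/k³, which converges (p = 3 > 1).
When z = 8, the series is dominated by a constant times Σ 1/k³, which converges (p = 3 > 1).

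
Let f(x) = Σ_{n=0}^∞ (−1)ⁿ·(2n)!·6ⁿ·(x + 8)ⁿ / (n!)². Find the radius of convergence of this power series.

Apply the ratio test: |a_{n+1}| / |a_n| = (2n+1)·(2n+2)/(n+1)² · 6, which tends to 24 as n → ∞.
Thus R = 1/(24) = 1/24.

R = 1/24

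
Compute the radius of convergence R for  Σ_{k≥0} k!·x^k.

By the ratio test, |a_{k+1}/a_k| = (k+1) → ∞.
The ratio grows without bound, so the series diverges whenever x ≠ 0; it converges only at x = 0. R = 0.

R = 0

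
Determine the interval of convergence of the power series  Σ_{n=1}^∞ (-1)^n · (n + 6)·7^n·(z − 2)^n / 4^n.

(10/7, 18/7)

The ratio of consecutive coefficients is [((n+1) + 6)/(n + 6)] · 7/4 → 7/4.
Thus R = 1/(7/4) = 4/7.
Endpoint z = 18/7: the terms have absolute value of order n, which does not tend to 0, so the series diverges by the divergence test.
Check z = 10/7: the n-th term does not approach 0; divergence by the term test.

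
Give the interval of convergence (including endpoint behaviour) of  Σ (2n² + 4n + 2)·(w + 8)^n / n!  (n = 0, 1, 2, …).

Ratio test: |a_{n+1}/a_n| = (2(n+1)² + 4(n+1) + 2)/(2n² + 4n + 2) · 1/(n+1) → 0 as n → ∞.
Since the limit is 0 < 1 for every w, the series converges on all of ℝ and R = ∞.

(−∞, ∞)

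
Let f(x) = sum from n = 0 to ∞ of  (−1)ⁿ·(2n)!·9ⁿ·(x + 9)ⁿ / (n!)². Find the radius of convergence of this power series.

R = 1/36

Ratio test: |a_{n+1}/a_n| = (2n+1)·(2n+2)/(n+1)² · 9 → 36 as n → ∞.
Convergence for |x + 9| · 36 < 1, i.e. |x + 9| < 1/36. So R = 1/36.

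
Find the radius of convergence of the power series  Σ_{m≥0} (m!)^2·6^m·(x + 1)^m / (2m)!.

The ratio of consecutive coefficients is (m+1)²/[(2m+1)·(2m+2)] · 6 → 3/2.
Hence the series converges for |x + 1| < 1/(3/2) = 2/3, so the radius of convergence is 2/3.

R = 2/3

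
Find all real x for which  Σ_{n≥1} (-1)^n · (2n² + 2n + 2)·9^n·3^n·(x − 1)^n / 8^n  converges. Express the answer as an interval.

(19/27, 35/27)

Apply the ratio test: |a_{n+1}| / |a_n| = [(2(n+1)² + 2(n+1) + 2)/(2n² + 2n + 2)] · 9·3/8, which tends to 27/8 as n → ∞.
Hence the series converges for |x − 1| < 1/(27/8) = 8/27, so the radius of convergence is 8/27.
When x = 35/27, the n-th term does not approach 0; divergence by the term test.
Endpoint x = 19/27: the terms have absolute value of order n², which does not tend to 0, so the series diverges by the divergence test.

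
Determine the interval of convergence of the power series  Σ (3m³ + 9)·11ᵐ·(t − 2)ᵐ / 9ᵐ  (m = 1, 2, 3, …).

The ratio of consecutive coefficients is [(3(m+1)³ + 9)/(3m³ + 9)] · 11/9 → 11/9.
Thus R = 1/(11/9) = 9/11.
Endpoint t = 31/11: the terms have absolute value of order m³, which does not tend to 0, so the series diverges by the divergence test.
At t = 13/11: the terms have absolute value of order m³, which does not tend to 0, so the series diverges by the divergence test.

(13/11, 31/11)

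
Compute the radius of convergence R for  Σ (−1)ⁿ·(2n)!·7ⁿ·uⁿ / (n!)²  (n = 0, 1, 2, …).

R = 1/28

The ratio of consecutive coefficients is (2n+1)·(2n+2)/(n+1)² · 7 → 28.
Thus R = 1/(28) = 1/28.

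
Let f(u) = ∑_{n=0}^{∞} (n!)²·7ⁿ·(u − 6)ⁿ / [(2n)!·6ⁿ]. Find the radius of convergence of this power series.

R = 24/7

Apply the ratio test: |a_{n+1}| / |a_n| = (n+1)²/[(2n+1)·(2n+2)] · 7/6, which tends to 7/24 as n → ∞.
The series converges when 7/24 · |u − 6| < 1, giving R = 24/7.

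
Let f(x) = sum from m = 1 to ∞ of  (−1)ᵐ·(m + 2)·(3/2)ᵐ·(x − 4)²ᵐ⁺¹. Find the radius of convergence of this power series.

The ratio of consecutive coefficients is [((m+1) + 2)/(m + 2)] · 3/2 → 3/2.
Since the exponent of (x − 4) increases by 2 each term, convergence requires |x − 4|² < 2/3, hence R = √6/3.

R = √6/3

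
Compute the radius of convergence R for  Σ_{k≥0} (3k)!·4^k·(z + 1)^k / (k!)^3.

Ratio test: |a_{k+1}/a_k| = (3k+1)·(3k+2)·(3k+3)/(k+1)³ · 4 → 108 as k → ∞.
Thus R = 1/(108) = 1/108.

R = 1/108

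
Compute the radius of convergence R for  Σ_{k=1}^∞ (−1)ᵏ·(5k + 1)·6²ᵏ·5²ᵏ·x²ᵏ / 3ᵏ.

Apply the ratio test: |a_{k+1}| / |a_k| = [(5(k+1) + 1)/(5k + 1)] · 36·25/3, which tends to 300 as k → ∞.
Successive powers of x differ by 2, so the series converges when |x|² · 300 < 1, i.e. |x| < √(1/300). So R = √3/30.

R = √3/30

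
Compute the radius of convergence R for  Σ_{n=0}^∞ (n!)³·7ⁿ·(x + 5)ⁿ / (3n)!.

The ratio of consecutive coefficients is (n+1)³/[(3n+1)·(3n+2)·(3n+3)] · 7 → 7/27.
The series converges when 7/27 · |x + 5| < 1, giving R = 27/7.

R = 27/7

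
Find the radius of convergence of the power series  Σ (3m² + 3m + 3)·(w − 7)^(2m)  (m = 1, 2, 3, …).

Ratio test: |a_{m+1}/a_m| = (3(m+1)² + 3(m+1) + 3)/(3m² + 3m + 3) → 1 as m → ∞.
Since the exponent of (w − 7) increases by 2 each term, convergence requires |w − 7|² < 1, hence R = 1.

R = 1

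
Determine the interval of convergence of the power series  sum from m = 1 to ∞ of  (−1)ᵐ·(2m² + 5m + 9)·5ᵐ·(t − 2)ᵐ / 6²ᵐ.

The ratio of consecutive coefficients is [(2(m+1)² + 5(m+1) + 9)/(2m² + 5m + 9)] · 5/36 → 5/36.
Hence the series converges for |t − 2| < 1/(5/36) = 36/5, so the radius of convergence is 36/5.
Endpoint t = 46/5: the terms have absolute value of order m², which does not tend to 0, so the series diverges by the divergence test.
Check t = -26/5: the terms do not tend to 0, so the series diverges.

(-26/5, 46/5)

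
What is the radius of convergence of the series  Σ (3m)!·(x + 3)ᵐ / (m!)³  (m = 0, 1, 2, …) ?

R = 1/27

By the ratio test, |a_{m+1}/a_m| = (3m+1)·(3m+2)·(3m+3)/(m+1)³ → 27.
Hence the series converges for |x + 3| < 1/(27) = 1/27, so the radius of convergence is 1/27.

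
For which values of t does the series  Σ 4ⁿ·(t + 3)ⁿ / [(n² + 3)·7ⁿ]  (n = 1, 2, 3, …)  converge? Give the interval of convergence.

[-19/4, -5/4]

By the ratio test, |a_{n+1}/a_n| = [(n² + 3)/((n+1)² + 3)] · 4/7 → 4/7.
Convergence for |t + 3| · 4/7 < 1, i.e. |t + 3| < 7/4. So R = 7/4.
At t = -5/4: the terms are on the order of 1/n², so the series converges absolutely by comparison with the p-series (p = 2 > 1).
Endpoint t = -19/4: absolute convergence follows by limit comparison with Σ 1/n².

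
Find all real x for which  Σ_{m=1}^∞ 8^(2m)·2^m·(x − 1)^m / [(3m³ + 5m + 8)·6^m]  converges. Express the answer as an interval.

The ratio of consecutive coefficients is [(3m³ + 5m + 8)/(3(m+1)³ + 5(m+1) + 8)] · 64·2/6 → 64/3.
Thus R = 1/(64/3) = 3/64.
Endpoint x = 67/64: the series is dominated by a constant times Σ 1/m³, which converges (p = 3 > 1).
At x = 61/64: absolute convergence follows by limit comparison with Σ 1/m³.

[61/64, 67/64]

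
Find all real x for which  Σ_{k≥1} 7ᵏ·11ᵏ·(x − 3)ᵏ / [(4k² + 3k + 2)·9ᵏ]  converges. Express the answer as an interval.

[222/77, 240/77]

By the ratio test, |a_{k+1}/a_k| = [(4k² + 3k + 2)/(4(k+1)² + 3(k+1) + 2)] · 7·11/9 → 77/9.
Thus R = 1/(77/9) = 9/77.
At x = 240/77: the terms are on the order of 1/k², so the series converges absolutely by comparison with the p-series (p = 2 > 1).
Endpoint x = 222/77: the terms are on the order of 1/k², so the series converges absolutely by comparison with the p-series (p = 2 > 1).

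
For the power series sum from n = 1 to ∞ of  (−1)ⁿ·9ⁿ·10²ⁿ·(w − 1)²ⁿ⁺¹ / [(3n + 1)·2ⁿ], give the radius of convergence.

R = √2/30

By the ratio test, |a_{n+1}/a_n| = [(3n + 1)/(3(n+1) + 1)] · 9·100/2 → 450.
Since the exponent of (w − 1) increases by 2 each term, convergence requires |w − 1|² < 1/450, hence R = √2/30.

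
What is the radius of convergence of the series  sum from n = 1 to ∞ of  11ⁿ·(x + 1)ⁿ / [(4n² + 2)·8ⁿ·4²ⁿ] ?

The ratio of consecutive coefficients is [(4n² + 2)/(4(n+1)² + 2)] · 11/(8·16) → 11/128.
Convergence for |x + 1| · 11/128 < 1, i.e. |x + 1| < 128/11. So R = 128/11.

R = 128/11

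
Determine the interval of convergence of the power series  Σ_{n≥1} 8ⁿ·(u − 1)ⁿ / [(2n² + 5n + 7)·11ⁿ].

[-3/8, 19/8]

Apply the ratio test: |a_{n+1}| / |a_n| = [(2n² + 5n + 7)/(2(n+1)² + 5(n+1) + 7)] · 8/11, which tends to 8/11 as n → ∞.
The series converges when 8/11 · |u − 1| < 1, giving R = 11/8.
Endpoint u = 19/8: absolute convergence follows by limit comparison with Σ 1/n².
When u = -3/8, the series is dominated by a constant times Σ 1/n², which converges (p = 2 > 1).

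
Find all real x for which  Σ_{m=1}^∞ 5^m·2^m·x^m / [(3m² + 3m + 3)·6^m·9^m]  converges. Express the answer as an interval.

[-27/5, 27/5]

By the ratio test, |a_{m+1}/a_m| = [(3m² + 3m + 3)/(3(m+1)² + 3(m+1) + 3)] · 5·2/(6·9) → 5/27.
Convergence for |x| · 5/27 < 1, i.e. |x| < 27/5. So R = 27/5.
Endpoint x = 27/5: the terms are on the order of 1/m², so the series converges absolutely by comparison with the p-series (p = 2 > 1).
When x = -27/5, absolute convergence follows by limit comparison with Σ 1/m².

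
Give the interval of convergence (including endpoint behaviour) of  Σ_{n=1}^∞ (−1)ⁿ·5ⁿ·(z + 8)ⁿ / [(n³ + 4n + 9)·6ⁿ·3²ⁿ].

[-94/5, 14/5]

By the ratio test, |a_{n+1}/a_n| = [(n³ + 4n + 9)/((n+1)³ + 4(n+1) + 9)] · 5/(6·9) → 5/54.
The series converges when 5/54 · |z + 8| < 1, giving R = 54/5.
Endpoint z = 14/5: the terms are on the order of 1/n³, so the series converges absolutely by comparison with the p-series (p = 3 > 1).
When z = -94/5, the terms are on the order of 1/n³, so the series converges absolutely by comparison with the p-series (p = 3 > 1).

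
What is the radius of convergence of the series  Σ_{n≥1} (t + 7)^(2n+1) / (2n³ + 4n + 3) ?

R = 1

By the ratio test, |a_{n+1}/a_n| = (2n³ + 4n + 3)/(2(n+1)³ + 4(n+1) + 3) → 1.
Successive powers of (t + 7) differ by 2, so the series converges when |t + 7|² · 1 < 1, i.e. |t + 7| < √(1) = 1. So R = 1.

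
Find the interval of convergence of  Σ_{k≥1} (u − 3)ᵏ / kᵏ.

(−∞, ∞)

Root test: |a_k|^(1/k) = 1/k → 0.
Since the k-th root of |a_k| tends to 0, the series converges for all real u; R = ∞.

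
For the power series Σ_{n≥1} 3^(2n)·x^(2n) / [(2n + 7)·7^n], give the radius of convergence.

Apply the ratio test: |a_{n+1}| / |a_n| = [(2n + 7)/(2(n+1) + 7)] · 9/7, which tends to 9/7 as n → ∞.
Since the exponent of x increases by 2 each term, convergence requires |x|² < 7/9, hence R = √7/3.

R = √7/3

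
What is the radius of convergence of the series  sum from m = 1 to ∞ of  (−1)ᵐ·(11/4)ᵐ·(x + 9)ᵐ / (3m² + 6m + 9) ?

R = 4/11

Apply the ratio test: |a_{m+1}| / |a_m| = [(3m² + 6m + 9)/(3(m+1)² + 6(m+1) + 9)] · 11/4, which tends to 11/4 as m → ∞.
The series converges when 11/4 · |x + 9| < 1, giving R = 4/11.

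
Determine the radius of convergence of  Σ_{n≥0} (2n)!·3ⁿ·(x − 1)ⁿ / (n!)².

R = 1/12

Apply the ratio test: |a_{n+1}| / |a_n| = (2n+1)·(2n+2)/(n+1)² · 3, which tends to 12 as n → ∞.
Thus R = 1/(12) = 1/12.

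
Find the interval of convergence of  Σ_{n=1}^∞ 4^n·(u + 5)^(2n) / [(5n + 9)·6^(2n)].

(-8, -2)

Apply the ratio test: |a_{n+1}| / |a_n| = [(5n + 9)/(5(n+1) + 9)] · 4/36, which tends to 1/9 as n → ∞.
Successive powers of (u + 5) differ by 2, so the series converges when |u + 5|² · 1/9 < 1, i.e. |u + 5| < √(9) = 3. So R = 3.
Endpoint u = -2: the terms behave like c/n; limit comparison with the harmonic series gives divergence.
Check u = -8: the terms are asymptotic to a nonzero constant times 1/n, so the series diverges by limit comparison with Σ 1/n.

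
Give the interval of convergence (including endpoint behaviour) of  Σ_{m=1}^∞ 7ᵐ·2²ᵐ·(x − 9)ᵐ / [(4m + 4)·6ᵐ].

[123/14, 129/14)

Apply the ratio test: |a_{m+1}| / |a_m| = [(4m + 4)/(4(m+1) + 4)] · 7·4/6, which tends to 14/3 as m → ∞.
Thus R = 1/(14/3) = 3/14.
Check x = 129/14: the terms are asymptotic to a nonzero constant times 1/m, so the series diverges by limit comparison with Σ 1/m.
Endpoint x = 123/14: an alternating series whose terms decrease to 0 in absolute value, so it converges by the Leibniz criterion.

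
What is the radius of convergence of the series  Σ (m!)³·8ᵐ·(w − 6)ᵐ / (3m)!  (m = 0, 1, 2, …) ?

Apply the ratio test: |a_{m+1}| / |a_m| = (m+1)³/[(3m+1)·(3m+2)·(3m+3)] · 8, which tends to 8/27 as m → ∞.
The series converges when 8/27 · |w − 6| < 1, giving R = 27/8.

R = 27/8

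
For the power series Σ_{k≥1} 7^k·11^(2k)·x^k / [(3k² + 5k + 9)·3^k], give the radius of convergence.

By the ratio test, |a_{k+1}/a_k| = [(3k² + 5k + 9)/(3(k+1)² + 5(k+1) + 9)] · 7·121/3 → 847/3.
The series converges when 847/3 · |x| < 1, giving R = 3/847.

R = 3/847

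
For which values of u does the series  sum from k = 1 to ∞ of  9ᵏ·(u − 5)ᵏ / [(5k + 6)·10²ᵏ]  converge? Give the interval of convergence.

Ratio test: |a_{k+1}/a_k| = [(5k + 6)/(5(k+1) + 6)] · 9/100 → 9/100 as k → ∞.
Thus R = 1/(9/100) = 100/9.
When u = 145/9, the terms behave like c/k; limit comparison with the harmonic series gives divergence.
Endpoint u = -55/9: convergence follows from the alternating series test (terms decrease monotonically to 0).

[-55/9, 145/9)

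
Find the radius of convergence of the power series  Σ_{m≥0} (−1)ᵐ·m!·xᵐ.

R = 0

Apply the ratio test: |a_{m+1}| / |a_m| = (m+1), which tends to ∞ as m → ∞.
The terms grow without bound for any x ≠ 0, so R = 0 (convergence only at x = 0).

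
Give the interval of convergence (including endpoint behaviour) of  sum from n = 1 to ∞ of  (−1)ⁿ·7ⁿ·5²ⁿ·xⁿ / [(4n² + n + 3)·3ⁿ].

Apply the ratio test: |a_{n+1}| / |a_n| = [(4n² + n + 3)/(4(n+1)² + (n+1) + 3)] · 7·25/3, which tends to 175/3 as n → ∞.
Thus R = 1/(175/3) = 3/175.
At x = 3/175: the terms are on the order of 1/n², so the series converges absolutely by comparison with the p-series (p = 2 > 1).
At x = -3/175: absolute convergence follows by limit comparison with Σ 1/n².

[-3/175, 3/175]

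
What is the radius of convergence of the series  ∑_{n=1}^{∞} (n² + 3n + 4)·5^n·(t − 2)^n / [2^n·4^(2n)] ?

R = 32/5

The ratio of consecutive coefficients is [((n+1)² + 3(n+1) + 4)/(n² + 3n + 4)] · 5/(2·16) → 5/32.
Convergence for |t − 2| · 5/32 < 1, i.e. |t − 2| < 32/5. So R = 32/5.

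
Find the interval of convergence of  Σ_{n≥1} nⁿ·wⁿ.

{0}

By the Cauchy root test, |a_n|^(1/n) = n → ∞.
The root grows without bound, so R = 0 (convergence only at w = 0).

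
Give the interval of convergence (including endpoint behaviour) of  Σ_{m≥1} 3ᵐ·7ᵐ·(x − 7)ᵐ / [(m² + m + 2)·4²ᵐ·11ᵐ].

By the ratio test, |a_{m+1}/a_m| = [(m² + m + 2)/((m+1)² + (m+1) + 2)] · 3·7/(16·11) → 21/176.
Thus R = 1/(21/176) = 176/21.
Endpoint x = 323/21: the series is dominated by a constant times Σ 1/m², which converges (p = 2 > 1).
At x = -29/21: absolute convergence follows by limit comparison with Σ 1/m².

[-29/21, 323/21]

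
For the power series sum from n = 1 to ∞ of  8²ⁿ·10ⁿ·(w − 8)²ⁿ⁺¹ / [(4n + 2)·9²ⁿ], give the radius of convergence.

R = 9√10/80

Ratio test: |a_{n+1}/a_n| = [(4n + 2)/(4(n+1) + 2)] · 64·10/81 → 640/81 as n → ∞.
Successive powers of (w − 8) differ by 2, so the series converges when |w − 8|² · 640/81 < 1, i.e. |w − 8| < √(81/640). So R = 9√10/80.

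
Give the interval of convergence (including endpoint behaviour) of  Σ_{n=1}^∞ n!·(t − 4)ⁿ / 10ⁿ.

{4}

Ratio test: |a_{n+1}/a_n| = (n+1) · 1/10 → ∞ as n → ∞.
The ratio grows without bound, so the series diverges whenever (t − 4) ≠ 0; it converges only at t = 4. R = 0.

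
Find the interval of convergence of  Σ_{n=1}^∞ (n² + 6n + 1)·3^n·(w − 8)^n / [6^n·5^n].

Apply the ratio test: |a_{n+1}| / |a_n| = [((n+1)² + 6(n+1) + 1)/(n² + 6n + 1)] · 3/(6·5), which tends to 1/10 as n → ∞.
Convergence for |w − 8| · 1/10 < 1, i.e. |w − 8| < 10. So R = 10.
Check w = 18: the terms do not tend to 0, so the series diverges.
Check w = -2: the terms have absolute value of order n², which does not tend to 0, so the series diverges by the divergence test.

(-2, 18)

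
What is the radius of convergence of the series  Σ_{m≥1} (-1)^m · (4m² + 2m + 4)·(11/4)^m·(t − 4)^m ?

Ratio test: |a_{m+1}/a_m| = [(4(m+1)² + 2(m+1) + 4)/(4m² + 2m + 4)] · 11/4 → 11/4 as m → ∞.
Hence the series converges for |t − 4| < 1/(11/4) = 4/11, so the radius of convergence is 4/11.

R = 4/11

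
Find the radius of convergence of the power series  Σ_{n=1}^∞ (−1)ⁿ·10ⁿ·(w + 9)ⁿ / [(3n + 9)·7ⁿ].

Ratio test: |a_{n+1}/a_n| = [(3n + 9)/(3(n+1) + 9)] · 10/7 → 10/7 as n → ∞.
Convergence for |w + 9| · 10/7 < 1, i.e. |w + 9| < 7/10. So R = 7/10.

R = 7/10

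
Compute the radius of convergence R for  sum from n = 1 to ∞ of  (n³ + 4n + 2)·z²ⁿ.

R = 1

By the ratio test, |a_{n+1}/a_n| = ((n+1)³ + 4(n+1) + 2)/(n³ + 4n + 2) → 1.
Successive powers of z differ by 2, so the series converges when |z|² · 1 < 1, i.e. |z| < √(1) = 1. So R = 1.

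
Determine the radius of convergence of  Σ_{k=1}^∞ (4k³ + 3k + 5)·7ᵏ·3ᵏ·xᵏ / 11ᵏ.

Ratio test: |a_{k+1}/a_k| = [(4(k+1)³ + 3(k+1) + 5)/(4k³ + 3k + 5)] · 7·3/11 → 21/11 as k → ∞.
Hence the series converges for |x| < 1/(21/11) = 11/21, so the radius of convergence is 11/21.

R = 11/21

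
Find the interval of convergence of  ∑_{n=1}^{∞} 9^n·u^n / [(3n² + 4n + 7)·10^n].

The ratio of consecutive coefficients is [(3n² + 4n + 7)/(3(n+1)² + 4(n+1) + 7)] · 9/10 → 9/10.
Hence the series converges for |u| < 1/(9/10) = 10/9, so the radius of convergence is 10/9.
When u = 10/9, absolute convergence follows by limit comparison with Σ 1/n².
Check u = -10/9: the series is dominated by a constant times Σ 1/n², which converges (p = 2 > 1).

[-10/9, 10/9]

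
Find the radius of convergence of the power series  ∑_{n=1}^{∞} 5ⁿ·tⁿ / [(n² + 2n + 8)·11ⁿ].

The ratio of consecutive coefficients is [(n² + 2n + 8)/((n+1)² + 2(n+1) + 8)] · 5/11 → 5/11.
Hence the series converges for |t| < 1/(5/11) = 11/5, so the radius of convergence is 11/5.

R = 11/5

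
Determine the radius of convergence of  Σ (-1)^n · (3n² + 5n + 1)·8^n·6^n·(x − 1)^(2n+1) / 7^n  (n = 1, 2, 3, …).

R = √21/12

The ratio of consecutive coefficients is [(3(n+1)² + 5(n+1) + 1)/(3n² + 5n + 1)] · 8·6/7 → 48/7.
Writing y = (x − 1)², the series in y has radius 7/48, so |x − 1| < √(7/48) and R = √21/12.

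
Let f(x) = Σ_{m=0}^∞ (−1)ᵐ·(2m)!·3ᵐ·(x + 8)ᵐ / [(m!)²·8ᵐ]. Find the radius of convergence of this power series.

By the ratio test, |a_{m+1}/a_m| = (2m+1)·(2m+2)/(m+1)² · 3/8 → 3/2.
Thus R = 1/(3/2) = 2/3.

R = 2/3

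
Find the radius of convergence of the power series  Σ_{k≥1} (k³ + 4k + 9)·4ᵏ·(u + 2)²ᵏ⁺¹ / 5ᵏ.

The ratio of consecutive coefficients is [((k+1)³ + 4(k+1) + 9)/(k³ + 4k + 9)] · 4/5 → 4/5.
Successive powers of (u + 2) differ by 2, so the series converges when |u + 2|² · 4/5 < 1, i.e. |u + 2| < √(5/4). So R = √5/2.

R = √5/2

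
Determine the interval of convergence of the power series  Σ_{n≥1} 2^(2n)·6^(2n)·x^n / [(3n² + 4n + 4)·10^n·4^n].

[-5/18, 5/18]

Apply the ratio test: |a_{n+1}| / |a_n| = [(3n² + 4n + 4)/(3(n+1)² + 4(n+1) + 4)] · 4·36/(10·4), which tends to 18/5 as n → ∞.
Convergence for |x| · 18/5 < 1, i.e. |x| < 5/18. So R = 5/18.
Endpoint x = 5/18: absolute convergence follows by limit comparison with Σ 1/n².
Check x = -5/18: the terms are on the order of 1/n², so the series converges absolutely by comparison with the p-series (p = 2 > 1).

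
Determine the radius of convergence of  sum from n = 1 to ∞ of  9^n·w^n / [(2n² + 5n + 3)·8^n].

R = 8/9

Ratio test: |a_{n+1}/a_n| = [(2n² + 5n + 3)/(2(n+1)² + 5(n+1) + 3)] · 9/8 → 9/8 as n → ∞.
Hence the series converges for |w| < 1/(9/8) = 8/9, so the radius of convergence is 8/9.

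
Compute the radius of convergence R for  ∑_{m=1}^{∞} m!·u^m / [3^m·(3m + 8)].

Apply the ratio test: |a_{m+1}| / |a_m| = (m+1) · 1/3 · (3m + 8)/(3(m+1) + 8), which tends to ∞ as m → ∞.
Since the ratio → ∞, the series diverges for every u ≠ 0, and R = 0.

R = 0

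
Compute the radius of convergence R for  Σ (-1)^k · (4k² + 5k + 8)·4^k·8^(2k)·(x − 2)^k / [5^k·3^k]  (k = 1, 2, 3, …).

R = 15/256

By the ratio test, |a_{k+1}/a_k| = [(4(k+1)² + 5(k+1) + 8)/(4k² + 5k + 8)] · 4·64/(5·3) → 256/15.
Convergence for |x − 2| · 256/15 < 1, i.e. |x − 2| < 15/256. So R = 15/256.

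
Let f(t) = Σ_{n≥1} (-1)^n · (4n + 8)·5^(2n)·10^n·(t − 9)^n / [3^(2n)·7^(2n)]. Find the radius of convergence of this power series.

Ratio test: |a_{n+1}/a_n| = [(4(n+1) + 8)/(4n + 8)] · 25·10/(9·49) → 250/441 as n → ∞.
The series converges when 250/441 · |t − 9| < 1, giving R = 441/250.

R = 441/250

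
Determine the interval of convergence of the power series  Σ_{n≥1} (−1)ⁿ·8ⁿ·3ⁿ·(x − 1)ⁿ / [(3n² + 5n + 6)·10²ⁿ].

Apply the ratio test: |a_{n+1}| / |a_n| = [(3n² + 5n + 6)/(3(n+1)² + 5(n+1) + 6)] · 8·3/100, which tends to 6/25 as n → ∞.
The series converges when 6/25 · |x − 1| < 1, giving R = 25/6.
Endpoint x = 31/6: the series is dominated by a constant times Σ 1/n², which converges (p = 2 > 1).
Endpoint x = -19/6: absolute convergence follows by limit comparison with Σ 1/n².

[-19/6, 31/6]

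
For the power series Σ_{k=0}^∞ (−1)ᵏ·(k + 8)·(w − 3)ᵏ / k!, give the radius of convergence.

R = ∞

By the ratio test, |a_{k+1}/a_k| = ((k+1) + 8)/(k + 8) · 1/(k+1) → 0.
The limit is 0, so the series converges for all w; R = ∞.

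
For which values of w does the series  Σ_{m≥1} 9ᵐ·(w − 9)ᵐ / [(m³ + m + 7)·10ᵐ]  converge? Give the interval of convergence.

By the ratio test, |a_{m+1}/a_m| = [(m³ + m + 7)/((m+1)³ + (m+1) + 7)] · 9/10 → 9/10.
Hence the series converges for |w − 9| < 1/(9/10) = 10/9, so the radius of convergence is 10/9.
When w = 91/9, absolute convergence follows by limit comparison with Σ 1/m³.
Endpoint w = 71/9: the terms are on the order of 1/m³, so the series converges absolutely by comparison with the p-series (p = 3 > 1).

[71/9, 91/9]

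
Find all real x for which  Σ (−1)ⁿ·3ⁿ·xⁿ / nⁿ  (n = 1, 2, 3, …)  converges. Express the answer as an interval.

(−∞, ∞)

Applying the root test, |a_n|^(1/n) = 3/n → 0.
The limit is 0 for every x, so R = ∞.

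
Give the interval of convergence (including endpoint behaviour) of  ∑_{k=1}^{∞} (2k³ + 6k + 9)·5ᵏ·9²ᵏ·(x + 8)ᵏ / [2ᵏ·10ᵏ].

Apply the ratio test: |a_{k+1}| / |a_k| = [(2(k+1)³ + 6(k+1) + 9)/(2k³ + 6k + 9)] · 5·81/(2·10), which tends to 81/4 as k → ∞.
The series converges when 81/4 · |x + 8| < 1, giving R = 4/81.
At x = -644/81: the terms have absolute value of order k³, which does not tend to 0, so the series diverges by the divergence test.
When x = -652/81, the terms do not tend to 0, so the series diverges.

(-652/81, -644/81)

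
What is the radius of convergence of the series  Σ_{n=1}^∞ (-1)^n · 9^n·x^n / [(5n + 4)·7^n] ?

Ratio test: |a_{n+1}/a_n| = [(5n + 4)/(5(n+1) + 4)] · 9/7 → 9/7 as n → ∞.
The series converges when 9/7 · |x| < 1, giving R = 7/9.

R = 7/9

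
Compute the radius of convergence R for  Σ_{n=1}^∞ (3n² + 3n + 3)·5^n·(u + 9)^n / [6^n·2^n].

R = 12/5

The ratio of consecutive coefficients is [(3(n+1)² + 3(n+1) + 3)/(3n² + 3n + 3)] · 5/(6·2) → 5/12.
The series converges when 5/12 · |u + 9| < 1, giving R = 12/5.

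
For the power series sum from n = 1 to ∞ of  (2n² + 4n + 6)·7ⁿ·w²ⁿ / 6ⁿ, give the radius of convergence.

The ratio of consecutive coefficients is [(2(n+1)² + 4(n+1) + 6)/(2n² + 4n + 6)] · 7/6 → 7/6.
Writing y = w², the series in y has radius 6/7, so |w| < √(6/7) and R = √42/7.

R = √42/7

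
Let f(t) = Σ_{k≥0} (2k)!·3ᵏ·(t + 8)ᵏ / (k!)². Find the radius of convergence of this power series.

R = 1/12

By the ratio test, |a_{k+1}/a_k| = (2k+1)·(2k+2)/(k+1)² · 3 → 12.
Hence the series converges for |t + 8| < 1/(12) = 1/12, so the radius of convergence is 1/12.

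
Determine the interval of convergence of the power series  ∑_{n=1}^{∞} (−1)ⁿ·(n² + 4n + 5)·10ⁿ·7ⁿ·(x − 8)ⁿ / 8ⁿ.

(276/35, 284/35)

Apply the ratio test: |a_{n+1}| / |a_n| = [((n+1)² + 4(n+1) + 5)/(n² + 4n + 5)] · 10·7/8, which tends to 35/4 as n → ∞.
Thus R = 1/(35/4) = 4/35.
At x = 284/35: the terms have absolute value of order n², which does not tend to 0, so the series diverges by the divergence test.
At x = 276/35: the terms do not tend to 0, so the series diverges.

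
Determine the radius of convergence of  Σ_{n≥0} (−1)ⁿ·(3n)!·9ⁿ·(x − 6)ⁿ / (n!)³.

R = 1/243

The ratio of consecutive coefficients is (3n+1)·(3n+2)·(3n+3)/(n+1)³ · 9 → 243.
Hence the series converges for |x − 6| < 1/(243) = 1/243, so the radius of convergence is 1/243.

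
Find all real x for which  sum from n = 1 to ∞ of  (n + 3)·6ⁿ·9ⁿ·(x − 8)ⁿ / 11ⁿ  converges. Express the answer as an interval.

The ratio of consecutive coefficients is [((n+1) + 3)/(n + 3)] · 6·9/11 → 54/11.
Convergence for |x − 8| · 54/11 < 1, i.e. |x − 8| < 11/54. So R = 11/54.
Endpoint x = 443/54: the n-th term does not approach 0; divergence by the term test.
At x = 421/54: the terms have absolute value of order n, which does not tend to 0, so the series diverges by the divergence test.

(421/54, 443/54)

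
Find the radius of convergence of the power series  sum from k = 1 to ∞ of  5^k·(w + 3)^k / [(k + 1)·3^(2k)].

Apply the ratio test: |a_{k+1}| / |a_k| = [(k + 1)/((k+1) + 1)] · 5/9, which tends to 5/9 as k → ∞.
Convergence for |w + 3| · 5/9 < 1, i.e. |w + 3| < 9/5. So R = 9/5.

R = 9/5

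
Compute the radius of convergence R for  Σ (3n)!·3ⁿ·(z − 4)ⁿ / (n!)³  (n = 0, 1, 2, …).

R = 1/81

Ratio test: |a_{n+1}/a_n| = (3n+1)·(3n+2)·(3n+3)/(n+1)³ · 3 → 81 as n → ∞.
Hence the series converges for |z − 4| < 1/(81) = 1/81, so the radius of convergence is 1/81.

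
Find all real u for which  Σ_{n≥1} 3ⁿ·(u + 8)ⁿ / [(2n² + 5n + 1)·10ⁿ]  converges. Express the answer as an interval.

The ratio of consecutive coefficients is [(2n² + 5n + 1)/(2(n+1)² + 5(n+1) + 1)] · 3/10 → 3/10.
Convergence for |u + 8| · 3/10 < 1, i.e. |u + 8| < 10/3. So R = 10/3.
Endpoint u = -14/3: the terms are on the order of 1/n², so the series converges absolutely by comparison with the p-series (p = 2 > 1).
When u = -34/3, the terms are on the order of 1/n², so the series converges absolutely by comparison with the p-series (p = 2 > 1).

[-34/3, -14/3]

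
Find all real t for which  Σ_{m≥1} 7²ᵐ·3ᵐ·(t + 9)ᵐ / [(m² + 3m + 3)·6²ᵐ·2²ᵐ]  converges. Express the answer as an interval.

[-489/49, -393/49]

By the ratio test, |a_{m+1}/a_m| = [(m² + 3m + 3)/((m+1)² + 3(m+1) + 3)] · 49·3/(36·4) → 49/48.
Thus R = 1/(49/48) = 48/49.
When t = -393/49, the series is dominated by a constant times Σ 1/m², which converges (p = 2 > 1).
When t = -489/49, absolute convergence follows by limit comparison with Σ 1/m².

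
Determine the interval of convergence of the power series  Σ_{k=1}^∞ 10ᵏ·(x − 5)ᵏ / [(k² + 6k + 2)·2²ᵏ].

Apply the ratio test: |a_{k+1}| / |a_k| = [(k² + 6k + 2)/((k+1)² + 6(k+1) + 2)] · 10/4, which tends to 5/2 as k → ∞.
The series converges when 5/2 · |x − 5| < 1, giving R = 2/5.
Check x = 27/5: the terms are on the order of 1/k², so the series converges absolutely by comparison with the p-series (p = 2 > 1).
Endpoint x = 23/5: the terms are on the order of 1/k², so the series converges absolutely by comparison with the p-series (p = 2 > 1).

[23/5, 27/5]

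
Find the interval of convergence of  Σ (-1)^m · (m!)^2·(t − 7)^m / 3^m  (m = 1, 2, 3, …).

By the ratio test, |a_{m+1}/a_m| = (m+1)² · 1/3 → ∞.
The ratio grows without bound, so the series diverges whenever (t − 7) ≠ 0; it converges only at t = 7. R = 0.

{7}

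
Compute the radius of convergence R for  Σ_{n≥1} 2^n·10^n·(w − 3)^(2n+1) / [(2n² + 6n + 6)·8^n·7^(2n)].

R = 7√10/5

The ratio of consecutive coefficients is [(2n² + 6n + 6)/(2(n+1)² + 6(n+1) + 6)] · 2·10/(8·49) → 5/98.
Since the exponent of (w − 3) increases by 2 each term, convergence requires |w − 3|² < 98/5, hence R = 7√10/5.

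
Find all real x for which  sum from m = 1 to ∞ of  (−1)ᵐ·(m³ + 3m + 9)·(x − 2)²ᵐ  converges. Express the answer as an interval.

The ratio of consecutive coefficients is ((m+1)³ + 3(m+1) + 9)/(m³ + 3m + 9) → 1.
Successive powers of (x − 2) differ by 2, so the series converges when |x − 2|² · 1 < 1, i.e. |x − 2| < √(1) = 1. So R = 1.
Endpoint x = 3: the terms do not tend to 0, so the series diverges.
Endpoint x = 1: the terms have absolute value of order m³, which does not tend to 0, so the series diverges by the divergence test.

(1, 3)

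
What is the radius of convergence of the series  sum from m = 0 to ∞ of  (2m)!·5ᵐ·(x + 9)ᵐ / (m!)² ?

The ratio of consecutive coefficients is (2m+1)·(2m+2)/(m+1)² · 5 → 20.
Hence the series converges for |x + 9| < 1/(20) = 1/20, so the radius of convergence is 1/20.

R = 1/20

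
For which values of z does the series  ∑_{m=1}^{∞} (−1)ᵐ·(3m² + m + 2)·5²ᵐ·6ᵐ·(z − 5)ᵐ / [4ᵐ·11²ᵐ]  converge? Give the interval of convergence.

By the ratio test, |a_{m+1}/a_m| = [(3(m+1)² + (m+1) + 2)/(3m² + m + 2)] · 25·6/(4·121) → 75/242.
Convergence for |z − 5| · 75/242 < 1, i.e. |z − 5| < 242/75. So R = 242/75.
When z = 617/75, the terms have absolute value of order m², which does not tend to 0, so the series diverges by the divergence test.
When z = 133/75, the terms do not tend to 0, so the series diverges.

(133/75, 617/75)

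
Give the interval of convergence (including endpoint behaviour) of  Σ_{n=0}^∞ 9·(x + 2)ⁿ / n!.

The ratio of consecutive coefficients is 9/9 · 1/(n+1) → 0.
Since the limit is 0 < 1 for every x, the series converges on all of ℝ and R = ∞.

(−∞, ∞)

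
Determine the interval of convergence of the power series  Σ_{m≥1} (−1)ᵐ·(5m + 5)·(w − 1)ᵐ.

(0, 2)

Ratio test: |a_{m+1}/a_m| = (5(m+1) + 5)/(5m + 5) → 1 as m → ∞.
So the series converges when |w − 1| < 1 and diverges when |w − 1| > 1; R = 1.
When w = 2, the m-th term does not approach 0; divergence by the term test.
When w = 0, the terms have absolute value of order m, which does not tend to 0, so the series diverges by the divergence test.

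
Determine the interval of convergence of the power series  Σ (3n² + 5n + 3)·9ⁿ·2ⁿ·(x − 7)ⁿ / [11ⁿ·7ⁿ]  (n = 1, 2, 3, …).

The ratio of consecutive coefficients is [(3(n+1)² + 5(n+1) + 3)/(3n² + 5n + 3)] · 9·2/(11·7) → 18/77.
The series converges when 18/77 · |x − 7| < 1, giving R = 77/18.
At x = 203/18: the terms have absolute value of order n², which does not tend to 0, so the series diverges by the divergence test.
Endpoint x = 49/18: the terms have absolute value of order n², which does not tend to 0, so the series diverges by the divergence test.

(49/18, 203/18)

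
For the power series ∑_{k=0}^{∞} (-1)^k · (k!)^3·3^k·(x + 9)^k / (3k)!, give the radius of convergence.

R = 9

The ratio of consecutive coefficients is (k+1)³/[(3k+1)·(3k+2)·(3k+3)] · 3 → 1/9.
The series converges when 1/9 · |x + 9| < 1, giving R = 9.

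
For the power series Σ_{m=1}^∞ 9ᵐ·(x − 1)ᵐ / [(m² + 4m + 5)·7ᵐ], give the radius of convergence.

By the ratio test, |a_{m+1}/a_m| = [(m² + 4m + 5)/((m+1)² + 4(m+1) + 5)] · 9/7 → 9/7.
Thus R = 1/(9/7) = 7/9.

R = 7/9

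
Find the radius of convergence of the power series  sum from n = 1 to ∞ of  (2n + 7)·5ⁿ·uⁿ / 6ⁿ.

Ratio test: |a_{n+1}/a_n| = [(2(n+1) + 7)/(2n + 7)] · 5/6 → 5/6 as n → ∞.
The series converges when 5/6 · |u| < 1, giving R = 6/5.

R = 6/5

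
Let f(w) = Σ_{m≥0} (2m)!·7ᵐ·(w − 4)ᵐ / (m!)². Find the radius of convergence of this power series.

R = 1/28

By the ratio test, |a_{m+1}/a_m| = (2m+1)·(2m+2)/(m+1)² · 7 → 28.
Hence the series converges for |w − 4| < 1/(28) = 1/28, so the radius of convergence is 1/28.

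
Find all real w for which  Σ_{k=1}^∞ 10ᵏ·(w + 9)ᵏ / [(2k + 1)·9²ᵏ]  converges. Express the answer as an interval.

Apply the ratio test: |a_{k+1}| / |a_k| = [(2k + 1)/(2(k+1) + 1)] · 10/81, which tends to 10/81 as k → ∞.
Thus R = 1/(10/81) = 81/10.
At w = -9/10: the terms behave like c/k; limit comparison with the harmonic series gives divergence.
At w = -171/10: the terms alternate in sign and decrease monotonically to 0 in absolute value (size ~ c/k), so the alternating series test gives convergence.

[-171/10, -9/10)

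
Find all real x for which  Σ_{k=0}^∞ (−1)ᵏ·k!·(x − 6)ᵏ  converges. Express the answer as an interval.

{6}

Apply the ratio test: |a_{k+1}| / |a_k| = (k+1), which tends to ∞ as k → ∞.
Since the ratio → ∞, the series diverges for every x ≠ 6, and R = 0.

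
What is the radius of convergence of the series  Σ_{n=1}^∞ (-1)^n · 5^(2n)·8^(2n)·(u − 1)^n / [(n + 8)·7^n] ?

R = 7/1600

Ratio test: |a_{n+1}/a_n| = [(n + 8)/((n+1) + 8)] · 25·64/7 → 1600/7 as n → ∞.
Thus R = 1/(1600/7) = 7/1600.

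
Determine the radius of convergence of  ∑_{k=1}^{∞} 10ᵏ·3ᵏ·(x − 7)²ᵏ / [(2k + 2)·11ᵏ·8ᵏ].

R = 2√165/15

Ratio test: |a_{k+1}/a_k| = [(2k + 2)/(2(k+1) + 2)] · 10·3/(11·8) → 15/44 as k → ∞.
Since the exponent of (x − 7) increases by 2 each term, convergence requires |x − 7|² < 44/15, hence R = 2√165/15.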